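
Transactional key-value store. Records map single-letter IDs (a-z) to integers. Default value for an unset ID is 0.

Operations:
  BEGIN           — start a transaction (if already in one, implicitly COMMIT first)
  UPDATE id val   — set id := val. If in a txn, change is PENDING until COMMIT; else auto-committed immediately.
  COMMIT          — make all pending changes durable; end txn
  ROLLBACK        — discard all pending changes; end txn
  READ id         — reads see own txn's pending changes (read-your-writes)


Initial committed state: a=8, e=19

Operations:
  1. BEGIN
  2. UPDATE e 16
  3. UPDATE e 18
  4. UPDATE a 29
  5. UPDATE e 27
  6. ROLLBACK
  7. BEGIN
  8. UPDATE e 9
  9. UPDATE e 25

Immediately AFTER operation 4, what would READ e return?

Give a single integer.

Initial committed: {a=8, e=19}
Op 1: BEGIN: in_txn=True, pending={}
Op 2: UPDATE e=16 (pending; pending now {e=16})
Op 3: UPDATE e=18 (pending; pending now {e=18})
Op 4: UPDATE a=29 (pending; pending now {a=29, e=18})
After op 4: visible(e) = 18 (pending={a=29, e=18}, committed={a=8, e=19})

Answer: 18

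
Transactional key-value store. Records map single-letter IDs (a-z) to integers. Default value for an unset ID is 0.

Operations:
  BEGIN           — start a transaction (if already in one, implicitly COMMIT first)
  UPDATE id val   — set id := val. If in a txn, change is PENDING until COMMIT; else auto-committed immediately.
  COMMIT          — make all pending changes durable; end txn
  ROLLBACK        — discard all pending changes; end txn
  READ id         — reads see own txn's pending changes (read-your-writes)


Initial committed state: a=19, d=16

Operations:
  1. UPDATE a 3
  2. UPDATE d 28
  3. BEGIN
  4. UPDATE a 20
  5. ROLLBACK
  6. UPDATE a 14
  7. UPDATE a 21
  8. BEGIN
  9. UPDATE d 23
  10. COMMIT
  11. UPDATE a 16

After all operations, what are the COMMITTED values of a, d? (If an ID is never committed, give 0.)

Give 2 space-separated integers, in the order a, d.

Answer: 16 23

Derivation:
Initial committed: {a=19, d=16}
Op 1: UPDATE a=3 (auto-commit; committed a=3)
Op 2: UPDATE d=28 (auto-commit; committed d=28)
Op 3: BEGIN: in_txn=True, pending={}
Op 4: UPDATE a=20 (pending; pending now {a=20})
Op 5: ROLLBACK: discarded pending ['a']; in_txn=False
Op 6: UPDATE a=14 (auto-commit; committed a=14)
Op 7: UPDATE a=21 (auto-commit; committed a=21)
Op 8: BEGIN: in_txn=True, pending={}
Op 9: UPDATE d=23 (pending; pending now {d=23})
Op 10: COMMIT: merged ['d'] into committed; committed now {a=21, d=23}
Op 11: UPDATE a=16 (auto-commit; committed a=16)
Final committed: {a=16, d=23}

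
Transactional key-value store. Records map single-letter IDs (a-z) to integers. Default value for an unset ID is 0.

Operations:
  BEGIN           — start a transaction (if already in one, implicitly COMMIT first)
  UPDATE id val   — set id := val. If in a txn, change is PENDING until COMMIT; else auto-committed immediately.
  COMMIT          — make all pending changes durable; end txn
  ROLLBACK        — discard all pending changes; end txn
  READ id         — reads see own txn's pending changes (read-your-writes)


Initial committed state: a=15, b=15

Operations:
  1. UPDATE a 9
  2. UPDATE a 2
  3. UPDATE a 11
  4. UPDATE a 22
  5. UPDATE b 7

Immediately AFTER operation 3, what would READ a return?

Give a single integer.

Answer: 11

Derivation:
Initial committed: {a=15, b=15}
Op 1: UPDATE a=9 (auto-commit; committed a=9)
Op 2: UPDATE a=2 (auto-commit; committed a=2)
Op 3: UPDATE a=11 (auto-commit; committed a=11)
After op 3: visible(a) = 11 (pending={}, committed={a=11, b=15})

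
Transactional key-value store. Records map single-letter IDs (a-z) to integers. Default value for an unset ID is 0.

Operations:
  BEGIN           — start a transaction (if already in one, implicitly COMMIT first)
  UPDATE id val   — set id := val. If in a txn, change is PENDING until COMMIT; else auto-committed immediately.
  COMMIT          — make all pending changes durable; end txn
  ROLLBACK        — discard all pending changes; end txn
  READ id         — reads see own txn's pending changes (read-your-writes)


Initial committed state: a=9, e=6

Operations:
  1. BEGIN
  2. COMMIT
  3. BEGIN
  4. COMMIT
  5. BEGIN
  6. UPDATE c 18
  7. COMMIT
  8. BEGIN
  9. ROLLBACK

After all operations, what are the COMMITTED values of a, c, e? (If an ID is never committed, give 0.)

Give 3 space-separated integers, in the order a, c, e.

Answer: 9 18 6

Derivation:
Initial committed: {a=9, e=6}
Op 1: BEGIN: in_txn=True, pending={}
Op 2: COMMIT: merged [] into committed; committed now {a=9, e=6}
Op 3: BEGIN: in_txn=True, pending={}
Op 4: COMMIT: merged [] into committed; committed now {a=9, e=6}
Op 5: BEGIN: in_txn=True, pending={}
Op 6: UPDATE c=18 (pending; pending now {c=18})
Op 7: COMMIT: merged ['c'] into committed; committed now {a=9, c=18, e=6}
Op 8: BEGIN: in_txn=True, pending={}
Op 9: ROLLBACK: discarded pending []; in_txn=False
Final committed: {a=9, c=18, e=6}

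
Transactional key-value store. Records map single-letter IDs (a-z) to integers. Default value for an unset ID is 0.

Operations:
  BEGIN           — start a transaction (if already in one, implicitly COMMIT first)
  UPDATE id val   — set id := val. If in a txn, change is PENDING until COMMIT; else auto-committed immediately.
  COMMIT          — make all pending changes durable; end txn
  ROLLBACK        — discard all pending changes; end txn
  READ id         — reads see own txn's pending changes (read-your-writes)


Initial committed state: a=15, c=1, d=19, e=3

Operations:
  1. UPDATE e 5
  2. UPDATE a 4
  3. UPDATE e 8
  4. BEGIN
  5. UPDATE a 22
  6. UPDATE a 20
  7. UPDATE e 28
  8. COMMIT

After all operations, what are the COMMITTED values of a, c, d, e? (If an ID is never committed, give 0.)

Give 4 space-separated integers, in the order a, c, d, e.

Initial committed: {a=15, c=1, d=19, e=3}
Op 1: UPDATE e=5 (auto-commit; committed e=5)
Op 2: UPDATE a=4 (auto-commit; committed a=4)
Op 3: UPDATE e=8 (auto-commit; committed e=8)
Op 4: BEGIN: in_txn=True, pending={}
Op 5: UPDATE a=22 (pending; pending now {a=22})
Op 6: UPDATE a=20 (pending; pending now {a=20})
Op 7: UPDATE e=28 (pending; pending now {a=20, e=28})
Op 8: COMMIT: merged ['a', 'e'] into committed; committed now {a=20, c=1, d=19, e=28}
Final committed: {a=20, c=1, d=19, e=28}

Answer: 20 1 19 28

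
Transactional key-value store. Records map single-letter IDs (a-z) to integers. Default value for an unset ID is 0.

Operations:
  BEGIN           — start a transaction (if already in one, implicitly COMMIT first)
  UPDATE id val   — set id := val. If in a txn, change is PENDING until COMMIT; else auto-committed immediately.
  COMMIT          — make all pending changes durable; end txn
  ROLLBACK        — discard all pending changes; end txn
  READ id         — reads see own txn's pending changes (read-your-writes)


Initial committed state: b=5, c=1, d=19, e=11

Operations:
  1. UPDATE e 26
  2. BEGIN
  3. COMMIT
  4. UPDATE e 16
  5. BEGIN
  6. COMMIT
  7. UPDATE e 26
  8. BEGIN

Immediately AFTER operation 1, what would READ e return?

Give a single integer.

Answer: 26

Derivation:
Initial committed: {b=5, c=1, d=19, e=11}
Op 1: UPDATE e=26 (auto-commit; committed e=26)
After op 1: visible(e) = 26 (pending={}, committed={b=5, c=1, d=19, e=26})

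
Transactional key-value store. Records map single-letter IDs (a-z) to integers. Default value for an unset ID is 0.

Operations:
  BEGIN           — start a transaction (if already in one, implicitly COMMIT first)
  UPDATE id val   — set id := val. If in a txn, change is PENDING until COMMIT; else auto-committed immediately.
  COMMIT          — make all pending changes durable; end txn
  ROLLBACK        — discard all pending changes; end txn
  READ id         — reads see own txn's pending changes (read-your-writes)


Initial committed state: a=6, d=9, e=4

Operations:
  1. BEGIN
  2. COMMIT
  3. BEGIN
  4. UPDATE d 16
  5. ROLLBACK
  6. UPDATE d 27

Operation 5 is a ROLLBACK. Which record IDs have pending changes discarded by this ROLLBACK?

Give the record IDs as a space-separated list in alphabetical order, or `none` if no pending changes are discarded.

Initial committed: {a=6, d=9, e=4}
Op 1: BEGIN: in_txn=True, pending={}
Op 2: COMMIT: merged [] into committed; committed now {a=6, d=9, e=4}
Op 3: BEGIN: in_txn=True, pending={}
Op 4: UPDATE d=16 (pending; pending now {d=16})
Op 5: ROLLBACK: discarded pending ['d']; in_txn=False
Op 6: UPDATE d=27 (auto-commit; committed d=27)
ROLLBACK at op 5 discards: ['d']

Answer: d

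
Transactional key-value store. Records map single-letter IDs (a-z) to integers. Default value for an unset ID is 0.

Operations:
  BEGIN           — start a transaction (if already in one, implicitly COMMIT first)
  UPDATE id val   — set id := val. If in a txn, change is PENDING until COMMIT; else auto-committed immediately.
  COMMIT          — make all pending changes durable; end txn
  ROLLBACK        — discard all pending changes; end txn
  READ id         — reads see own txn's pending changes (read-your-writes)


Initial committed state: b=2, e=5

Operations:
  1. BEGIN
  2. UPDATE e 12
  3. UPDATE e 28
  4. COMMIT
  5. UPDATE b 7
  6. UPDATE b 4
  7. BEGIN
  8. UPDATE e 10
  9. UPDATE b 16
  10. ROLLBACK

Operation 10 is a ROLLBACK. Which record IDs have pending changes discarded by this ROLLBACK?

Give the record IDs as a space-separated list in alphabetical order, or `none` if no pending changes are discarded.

Initial committed: {b=2, e=5}
Op 1: BEGIN: in_txn=True, pending={}
Op 2: UPDATE e=12 (pending; pending now {e=12})
Op 3: UPDATE e=28 (pending; pending now {e=28})
Op 4: COMMIT: merged ['e'] into committed; committed now {b=2, e=28}
Op 5: UPDATE b=7 (auto-commit; committed b=7)
Op 6: UPDATE b=4 (auto-commit; committed b=4)
Op 7: BEGIN: in_txn=True, pending={}
Op 8: UPDATE e=10 (pending; pending now {e=10})
Op 9: UPDATE b=16 (pending; pending now {b=16, e=10})
Op 10: ROLLBACK: discarded pending ['b', 'e']; in_txn=False
ROLLBACK at op 10 discards: ['b', 'e']

Answer: b e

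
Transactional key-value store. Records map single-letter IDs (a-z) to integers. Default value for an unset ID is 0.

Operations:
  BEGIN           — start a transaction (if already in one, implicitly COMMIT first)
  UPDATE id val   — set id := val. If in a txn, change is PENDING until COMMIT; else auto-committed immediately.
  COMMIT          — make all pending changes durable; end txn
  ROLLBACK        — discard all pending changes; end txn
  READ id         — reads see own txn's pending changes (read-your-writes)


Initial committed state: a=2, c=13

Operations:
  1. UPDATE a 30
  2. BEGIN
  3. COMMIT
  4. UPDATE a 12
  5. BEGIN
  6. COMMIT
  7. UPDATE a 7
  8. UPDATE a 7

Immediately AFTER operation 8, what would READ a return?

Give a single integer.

Answer: 7

Derivation:
Initial committed: {a=2, c=13}
Op 1: UPDATE a=30 (auto-commit; committed a=30)
Op 2: BEGIN: in_txn=True, pending={}
Op 3: COMMIT: merged [] into committed; committed now {a=30, c=13}
Op 4: UPDATE a=12 (auto-commit; committed a=12)
Op 5: BEGIN: in_txn=True, pending={}
Op 6: COMMIT: merged [] into committed; committed now {a=12, c=13}
Op 7: UPDATE a=7 (auto-commit; committed a=7)
Op 8: UPDATE a=7 (auto-commit; committed a=7)
After op 8: visible(a) = 7 (pending={}, committed={a=7, c=13})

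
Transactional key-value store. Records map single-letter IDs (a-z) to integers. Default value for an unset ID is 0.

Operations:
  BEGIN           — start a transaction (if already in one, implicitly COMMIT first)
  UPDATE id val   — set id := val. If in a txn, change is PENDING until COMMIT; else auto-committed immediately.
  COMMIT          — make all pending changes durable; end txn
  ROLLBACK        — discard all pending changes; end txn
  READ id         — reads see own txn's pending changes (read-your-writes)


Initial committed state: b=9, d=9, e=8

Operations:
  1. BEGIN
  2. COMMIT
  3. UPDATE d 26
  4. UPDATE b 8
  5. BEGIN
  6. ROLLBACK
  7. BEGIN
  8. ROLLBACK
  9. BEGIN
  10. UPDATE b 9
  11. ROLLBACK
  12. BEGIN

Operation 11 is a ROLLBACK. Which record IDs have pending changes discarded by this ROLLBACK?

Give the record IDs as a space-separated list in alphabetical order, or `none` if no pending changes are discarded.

Initial committed: {b=9, d=9, e=8}
Op 1: BEGIN: in_txn=True, pending={}
Op 2: COMMIT: merged [] into committed; committed now {b=9, d=9, e=8}
Op 3: UPDATE d=26 (auto-commit; committed d=26)
Op 4: UPDATE b=8 (auto-commit; committed b=8)
Op 5: BEGIN: in_txn=True, pending={}
Op 6: ROLLBACK: discarded pending []; in_txn=False
Op 7: BEGIN: in_txn=True, pending={}
Op 8: ROLLBACK: discarded pending []; in_txn=False
Op 9: BEGIN: in_txn=True, pending={}
Op 10: UPDATE b=9 (pending; pending now {b=9})
Op 11: ROLLBACK: discarded pending ['b']; in_txn=False
Op 12: BEGIN: in_txn=True, pending={}
ROLLBACK at op 11 discards: ['b']

Answer: b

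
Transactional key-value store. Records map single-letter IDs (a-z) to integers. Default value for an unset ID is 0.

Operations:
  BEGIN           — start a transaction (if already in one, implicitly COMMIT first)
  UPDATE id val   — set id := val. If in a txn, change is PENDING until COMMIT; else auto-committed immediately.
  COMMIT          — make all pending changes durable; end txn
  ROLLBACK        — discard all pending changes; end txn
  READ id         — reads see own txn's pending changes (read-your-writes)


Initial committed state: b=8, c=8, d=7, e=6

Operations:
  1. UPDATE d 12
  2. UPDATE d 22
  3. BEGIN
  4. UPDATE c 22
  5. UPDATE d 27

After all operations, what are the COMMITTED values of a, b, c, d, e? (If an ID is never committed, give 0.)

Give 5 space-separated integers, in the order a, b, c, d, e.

Answer: 0 8 8 22 6

Derivation:
Initial committed: {b=8, c=8, d=7, e=6}
Op 1: UPDATE d=12 (auto-commit; committed d=12)
Op 2: UPDATE d=22 (auto-commit; committed d=22)
Op 3: BEGIN: in_txn=True, pending={}
Op 4: UPDATE c=22 (pending; pending now {c=22})
Op 5: UPDATE d=27 (pending; pending now {c=22, d=27})
Final committed: {b=8, c=8, d=22, e=6}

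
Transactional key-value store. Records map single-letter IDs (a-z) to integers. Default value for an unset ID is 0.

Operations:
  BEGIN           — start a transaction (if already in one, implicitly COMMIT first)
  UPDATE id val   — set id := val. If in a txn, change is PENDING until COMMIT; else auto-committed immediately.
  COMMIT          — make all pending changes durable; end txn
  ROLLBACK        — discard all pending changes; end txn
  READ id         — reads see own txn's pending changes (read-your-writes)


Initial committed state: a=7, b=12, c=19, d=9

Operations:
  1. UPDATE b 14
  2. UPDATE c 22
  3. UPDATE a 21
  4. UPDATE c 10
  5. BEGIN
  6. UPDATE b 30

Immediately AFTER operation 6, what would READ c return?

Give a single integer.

Initial committed: {a=7, b=12, c=19, d=9}
Op 1: UPDATE b=14 (auto-commit; committed b=14)
Op 2: UPDATE c=22 (auto-commit; committed c=22)
Op 3: UPDATE a=21 (auto-commit; committed a=21)
Op 4: UPDATE c=10 (auto-commit; committed c=10)
Op 5: BEGIN: in_txn=True, pending={}
Op 6: UPDATE b=30 (pending; pending now {b=30})
After op 6: visible(c) = 10 (pending={b=30}, committed={a=21, b=14, c=10, d=9})

Answer: 10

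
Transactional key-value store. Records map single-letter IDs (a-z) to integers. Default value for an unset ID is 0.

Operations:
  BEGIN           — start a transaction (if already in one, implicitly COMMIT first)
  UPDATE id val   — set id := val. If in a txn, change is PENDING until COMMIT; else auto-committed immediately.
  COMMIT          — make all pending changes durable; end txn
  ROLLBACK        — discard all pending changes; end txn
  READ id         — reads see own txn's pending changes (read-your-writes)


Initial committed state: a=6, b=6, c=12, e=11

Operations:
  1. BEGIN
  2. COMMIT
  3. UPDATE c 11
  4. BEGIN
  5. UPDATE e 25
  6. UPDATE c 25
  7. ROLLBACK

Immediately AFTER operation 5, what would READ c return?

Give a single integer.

Answer: 11

Derivation:
Initial committed: {a=6, b=6, c=12, e=11}
Op 1: BEGIN: in_txn=True, pending={}
Op 2: COMMIT: merged [] into committed; committed now {a=6, b=6, c=12, e=11}
Op 3: UPDATE c=11 (auto-commit; committed c=11)
Op 4: BEGIN: in_txn=True, pending={}
Op 5: UPDATE e=25 (pending; pending now {e=25})
After op 5: visible(c) = 11 (pending={e=25}, committed={a=6, b=6, c=11, e=11})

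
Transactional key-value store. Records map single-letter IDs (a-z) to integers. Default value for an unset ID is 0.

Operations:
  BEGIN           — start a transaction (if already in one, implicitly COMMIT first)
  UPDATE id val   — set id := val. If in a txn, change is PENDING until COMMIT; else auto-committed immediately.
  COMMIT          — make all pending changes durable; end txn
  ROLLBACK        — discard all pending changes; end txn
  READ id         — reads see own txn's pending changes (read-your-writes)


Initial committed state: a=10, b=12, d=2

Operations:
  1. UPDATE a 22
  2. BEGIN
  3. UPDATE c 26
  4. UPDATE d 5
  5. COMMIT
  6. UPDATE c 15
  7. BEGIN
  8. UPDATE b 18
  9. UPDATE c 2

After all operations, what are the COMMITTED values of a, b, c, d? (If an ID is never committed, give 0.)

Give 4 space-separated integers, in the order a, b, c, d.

Initial committed: {a=10, b=12, d=2}
Op 1: UPDATE a=22 (auto-commit; committed a=22)
Op 2: BEGIN: in_txn=True, pending={}
Op 3: UPDATE c=26 (pending; pending now {c=26})
Op 4: UPDATE d=5 (pending; pending now {c=26, d=5})
Op 5: COMMIT: merged ['c', 'd'] into committed; committed now {a=22, b=12, c=26, d=5}
Op 6: UPDATE c=15 (auto-commit; committed c=15)
Op 7: BEGIN: in_txn=True, pending={}
Op 8: UPDATE b=18 (pending; pending now {b=18})
Op 9: UPDATE c=2 (pending; pending now {b=18, c=2})
Final committed: {a=22, b=12, c=15, d=5}

Answer: 22 12 15 5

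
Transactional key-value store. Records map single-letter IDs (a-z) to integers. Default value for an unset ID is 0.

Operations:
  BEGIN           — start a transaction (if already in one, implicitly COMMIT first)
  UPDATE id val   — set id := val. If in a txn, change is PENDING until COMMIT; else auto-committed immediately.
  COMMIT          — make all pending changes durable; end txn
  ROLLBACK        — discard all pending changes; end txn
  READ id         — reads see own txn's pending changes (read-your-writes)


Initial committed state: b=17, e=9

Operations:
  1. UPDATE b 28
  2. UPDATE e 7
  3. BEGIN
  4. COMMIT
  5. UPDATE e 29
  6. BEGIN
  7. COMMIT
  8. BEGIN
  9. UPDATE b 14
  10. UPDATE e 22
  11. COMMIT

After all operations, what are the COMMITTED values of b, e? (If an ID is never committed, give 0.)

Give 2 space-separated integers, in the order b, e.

Initial committed: {b=17, e=9}
Op 1: UPDATE b=28 (auto-commit; committed b=28)
Op 2: UPDATE e=7 (auto-commit; committed e=7)
Op 3: BEGIN: in_txn=True, pending={}
Op 4: COMMIT: merged [] into committed; committed now {b=28, e=7}
Op 5: UPDATE e=29 (auto-commit; committed e=29)
Op 6: BEGIN: in_txn=True, pending={}
Op 7: COMMIT: merged [] into committed; committed now {b=28, e=29}
Op 8: BEGIN: in_txn=True, pending={}
Op 9: UPDATE b=14 (pending; pending now {b=14})
Op 10: UPDATE e=22 (pending; pending now {b=14, e=22})
Op 11: COMMIT: merged ['b', 'e'] into committed; committed now {b=14, e=22}
Final committed: {b=14, e=22}

Answer: 14 22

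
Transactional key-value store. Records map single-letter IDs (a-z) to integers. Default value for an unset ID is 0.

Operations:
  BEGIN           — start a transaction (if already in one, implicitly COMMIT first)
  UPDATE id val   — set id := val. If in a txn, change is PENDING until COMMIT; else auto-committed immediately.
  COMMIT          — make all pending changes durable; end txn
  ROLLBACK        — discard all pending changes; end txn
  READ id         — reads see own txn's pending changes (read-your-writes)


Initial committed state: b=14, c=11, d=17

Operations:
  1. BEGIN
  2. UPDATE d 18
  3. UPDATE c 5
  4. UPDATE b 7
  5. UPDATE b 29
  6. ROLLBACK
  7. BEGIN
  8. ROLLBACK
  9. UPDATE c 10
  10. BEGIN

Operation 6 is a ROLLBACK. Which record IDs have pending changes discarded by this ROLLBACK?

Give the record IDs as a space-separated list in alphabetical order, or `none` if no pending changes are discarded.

Answer: b c d

Derivation:
Initial committed: {b=14, c=11, d=17}
Op 1: BEGIN: in_txn=True, pending={}
Op 2: UPDATE d=18 (pending; pending now {d=18})
Op 3: UPDATE c=5 (pending; pending now {c=5, d=18})
Op 4: UPDATE b=7 (pending; pending now {b=7, c=5, d=18})
Op 5: UPDATE b=29 (pending; pending now {b=29, c=5, d=18})
Op 6: ROLLBACK: discarded pending ['b', 'c', 'd']; in_txn=False
Op 7: BEGIN: in_txn=True, pending={}
Op 8: ROLLBACK: discarded pending []; in_txn=False
Op 9: UPDATE c=10 (auto-commit; committed c=10)
Op 10: BEGIN: in_txn=True, pending={}
ROLLBACK at op 6 discards: ['b', 'c', 'd']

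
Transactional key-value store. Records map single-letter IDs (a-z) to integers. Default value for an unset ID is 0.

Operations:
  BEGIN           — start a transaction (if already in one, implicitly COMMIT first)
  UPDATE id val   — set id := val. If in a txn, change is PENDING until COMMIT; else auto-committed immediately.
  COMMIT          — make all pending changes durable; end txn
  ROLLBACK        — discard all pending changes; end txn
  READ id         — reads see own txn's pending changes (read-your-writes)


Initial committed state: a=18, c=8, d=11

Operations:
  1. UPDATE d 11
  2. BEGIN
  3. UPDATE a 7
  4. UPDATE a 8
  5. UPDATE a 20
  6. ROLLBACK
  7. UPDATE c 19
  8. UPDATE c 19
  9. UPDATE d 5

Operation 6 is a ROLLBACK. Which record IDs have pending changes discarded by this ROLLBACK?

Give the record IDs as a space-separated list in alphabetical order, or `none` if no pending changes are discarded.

Initial committed: {a=18, c=8, d=11}
Op 1: UPDATE d=11 (auto-commit; committed d=11)
Op 2: BEGIN: in_txn=True, pending={}
Op 3: UPDATE a=7 (pending; pending now {a=7})
Op 4: UPDATE a=8 (pending; pending now {a=8})
Op 5: UPDATE a=20 (pending; pending now {a=20})
Op 6: ROLLBACK: discarded pending ['a']; in_txn=False
Op 7: UPDATE c=19 (auto-commit; committed c=19)
Op 8: UPDATE c=19 (auto-commit; committed c=19)
Op 9: UPDATE d=5 (auto-commit; committed d=5)
ROLLBACK at op 6 discards: ['a']

Answer: a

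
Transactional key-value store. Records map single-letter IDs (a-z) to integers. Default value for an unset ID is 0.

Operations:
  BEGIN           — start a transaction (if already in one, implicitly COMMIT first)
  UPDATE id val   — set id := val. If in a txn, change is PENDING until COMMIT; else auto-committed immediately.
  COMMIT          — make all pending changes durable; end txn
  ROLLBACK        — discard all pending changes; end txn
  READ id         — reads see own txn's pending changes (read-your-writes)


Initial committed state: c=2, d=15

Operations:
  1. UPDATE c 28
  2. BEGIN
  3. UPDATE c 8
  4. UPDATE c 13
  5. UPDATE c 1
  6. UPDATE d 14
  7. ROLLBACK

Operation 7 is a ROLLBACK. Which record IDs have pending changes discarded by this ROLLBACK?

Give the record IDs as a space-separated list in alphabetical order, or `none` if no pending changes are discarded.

Initial committed: {c=2, d=15}
Op 1: UPDATE c=28 (auto-commit; committed c=28)
Op 2: BEGIN: in_txn=True, pending={}
Op 3: UPDATE c=8 (pending; pending now {c=8})
Op 4: UPDATE c=13 (pending; pending now {c=13})
Op 5: UPDATE c=1 (pending; pending now {c=1})
Op 6: UPDATE d=14 (pending; pending now {c=1, d=14})
Op 7: ROLLBACK: discarded pending ['c', 'd']; in_txn=False
ROLLBACK at op 7 discards: ['c', 'd']

Answer: c d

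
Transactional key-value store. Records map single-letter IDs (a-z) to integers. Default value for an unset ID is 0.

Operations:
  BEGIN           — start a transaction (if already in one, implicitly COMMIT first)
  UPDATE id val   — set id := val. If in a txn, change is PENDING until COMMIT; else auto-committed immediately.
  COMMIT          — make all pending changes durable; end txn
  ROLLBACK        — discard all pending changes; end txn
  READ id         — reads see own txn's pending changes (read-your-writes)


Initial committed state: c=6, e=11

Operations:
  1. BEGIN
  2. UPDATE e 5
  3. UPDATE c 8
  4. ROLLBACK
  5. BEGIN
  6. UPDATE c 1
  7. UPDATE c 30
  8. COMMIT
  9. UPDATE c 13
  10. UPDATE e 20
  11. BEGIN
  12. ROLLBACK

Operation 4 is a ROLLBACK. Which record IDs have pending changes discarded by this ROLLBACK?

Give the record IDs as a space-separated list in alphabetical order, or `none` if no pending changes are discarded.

Answer: c e

Derivation:
Initial committed: {c=6, e=11}
Op 1: BEGIN: in_txn=True, pending={}
Op 2: UPDATE e=5 (pending; pending now {e=5})
Op 3: UPDATE c=8 (pending; pending now {c=8, e=5})
Op 4: ROLLBACK: discarded pending ['c', 'e']; in_txn=False
Op 5: BEGIN: in_txn=True, pending={}
Op 6: UPDATE c=1 (pending; pending now {c=1})
Op 7: UPDATE c=30 (pending; pending now {c=30})
Op 8: COMMIT: merged ['c'] into committed; committed now {c=30, e=11}
Op 9: UPDATE c=13 (auto-commit; committed c=13)
Op 10: UPDATE e=20 (auto-commit; committed e=20)
Op 11: BEGIN: in_txn=True, pending={}
Op 12: ROLLBACK: discarded pending []; in_txn=False
ROLLBACK at op 4 discards: ['c', 'e']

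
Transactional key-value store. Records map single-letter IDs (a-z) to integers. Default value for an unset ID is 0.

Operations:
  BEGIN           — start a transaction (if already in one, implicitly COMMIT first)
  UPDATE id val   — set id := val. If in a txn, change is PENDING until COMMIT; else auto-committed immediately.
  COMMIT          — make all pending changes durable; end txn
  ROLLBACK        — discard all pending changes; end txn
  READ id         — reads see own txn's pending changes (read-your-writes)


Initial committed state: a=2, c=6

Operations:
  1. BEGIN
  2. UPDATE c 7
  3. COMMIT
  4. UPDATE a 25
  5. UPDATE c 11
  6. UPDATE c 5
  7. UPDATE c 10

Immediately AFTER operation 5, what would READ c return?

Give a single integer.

Initial committed: {a=2, c=6}
Op 1: BEGIN: in_txn=True, pending={}
Op 2: UPDATE c=7 (pending; pending now {c=7})
Op 3: COMMIT: merged ['c'] into committed; committed now {a=2, c=7}
Op 4: UPDATE a=25 (auto-commit; committed a=25)
Op 5: UPDATE c=11 (auto-commit; committed c=11)
After op 5: visible(c) = 11 (pending={}, committed={a=25, c=11})

Answer: 11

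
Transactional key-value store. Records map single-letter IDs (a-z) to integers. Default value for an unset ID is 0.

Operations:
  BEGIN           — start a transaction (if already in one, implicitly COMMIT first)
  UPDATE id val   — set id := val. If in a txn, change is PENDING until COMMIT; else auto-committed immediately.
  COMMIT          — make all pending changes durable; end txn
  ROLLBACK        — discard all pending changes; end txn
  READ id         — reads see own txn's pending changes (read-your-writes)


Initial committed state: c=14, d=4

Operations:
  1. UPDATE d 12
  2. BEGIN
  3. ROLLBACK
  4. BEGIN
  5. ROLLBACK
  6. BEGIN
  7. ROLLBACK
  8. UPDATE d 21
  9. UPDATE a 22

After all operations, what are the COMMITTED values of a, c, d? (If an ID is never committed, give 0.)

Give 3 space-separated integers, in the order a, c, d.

Initial committed: {c=14, d=4}
Op 1: UPDATE d=12 (auto-commit; committed d=12)
Op 2: BEGIN: in_txn=True, pending={}
Op 3: ROLLBACK: discarded pending []; in_txn=False
Op 4: BEGIN: in_txn=True, pending={}
Op 5: ROLLBACK: discarded pending []; in_txn=False
Op 6: BEGIN: in_txn=True, pending={}
Op 7: ROLLBACK: discarded pending []; in_txn=False
Op 8: UPDATE d=21 (auto-commit; committed d=21)
Op 9: UPDATE a=22 (auto-commit; committed a=22)
Final committed: {a=22, c=14, d=21}

Answer: 22 14 21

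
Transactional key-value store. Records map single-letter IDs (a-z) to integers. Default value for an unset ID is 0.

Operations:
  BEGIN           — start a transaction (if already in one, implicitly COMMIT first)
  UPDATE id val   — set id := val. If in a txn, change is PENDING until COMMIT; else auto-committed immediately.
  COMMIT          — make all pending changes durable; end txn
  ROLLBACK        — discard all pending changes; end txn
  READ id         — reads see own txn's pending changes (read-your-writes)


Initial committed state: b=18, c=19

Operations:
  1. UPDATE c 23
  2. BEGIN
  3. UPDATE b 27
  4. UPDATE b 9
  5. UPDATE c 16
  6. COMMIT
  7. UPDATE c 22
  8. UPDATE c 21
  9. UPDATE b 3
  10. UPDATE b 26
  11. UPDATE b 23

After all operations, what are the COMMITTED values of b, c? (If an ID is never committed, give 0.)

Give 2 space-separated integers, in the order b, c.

Initial committed: {b=18, c=19}
Op 1: UPDATE c=23 (auto-commit; committed c=23)
Op 2: BEGIN: in_txn=True, pending={}
Op 3: UPDATE b=27 (pending; pending now {b=27})
Op 4: UPDATE b=9 (pending; pending now {b=9})
Op 5: UPDATE c=16 (pending; pending now {b=9, c=16})
Op 6: COMMIT: merged ['b', 'c'] into committed; committed now {b=9, c=16}
Op 7: UPDATE c=22 (auto-commit; committed c=22)
Op 8: UPDATE c=21 (auto-commit; committed c=21)
Op 9: UPDATE b=3 (auto-commit; committed b=3)
Op 10: UPDATE b=26 (auto-commit; committed b=26)
Op 11: UPDATE b=23 (auto-commit; committed b=23)
Final committed: {b=23, c=21}

Answer: 23 21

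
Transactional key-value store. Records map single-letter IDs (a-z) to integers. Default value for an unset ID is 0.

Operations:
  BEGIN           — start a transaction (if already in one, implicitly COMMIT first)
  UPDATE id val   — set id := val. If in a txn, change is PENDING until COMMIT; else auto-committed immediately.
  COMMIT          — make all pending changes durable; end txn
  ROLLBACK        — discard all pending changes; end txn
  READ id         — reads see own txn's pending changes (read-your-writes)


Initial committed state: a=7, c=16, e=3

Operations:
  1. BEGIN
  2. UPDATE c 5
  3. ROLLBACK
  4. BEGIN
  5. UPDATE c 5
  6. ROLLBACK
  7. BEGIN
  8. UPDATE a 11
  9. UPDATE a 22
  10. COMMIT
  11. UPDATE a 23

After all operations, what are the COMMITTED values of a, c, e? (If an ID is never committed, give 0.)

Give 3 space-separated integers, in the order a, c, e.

Answer: 23 16 3

Derivation:
Initial committed: {a=7, c=16, e=3}
Op 1: BEGIN: in_txn=True, pending={}
Op 2: UPDATE c=5 (pending; pending now {c=5})
Op 3: ROLLBACK: discarded pending ['c']; in_txn=False
Op 4: BEGIN: in_txn=True, pending={}
Op 5: UPDATE c=5 (pending; pending now {c=5})
Op 6: ROLLBACK: discarded pending ['c']; in_txn=False
Op 7: BEGIN: in_txn=True, pending={}
Op 8: UPDATE a=11 (pending; pending now {a=11})
Op 9: UPDATE a=22 (pending; pending now {a=22})
Op 10: COMMIT: merged ['a'] into committed; committed now {a=22, c=16, e=3}
Op 11: UPDATE a=23 (auto-commit; committed a=23)
Final committed: {a=23, c=16, e=3}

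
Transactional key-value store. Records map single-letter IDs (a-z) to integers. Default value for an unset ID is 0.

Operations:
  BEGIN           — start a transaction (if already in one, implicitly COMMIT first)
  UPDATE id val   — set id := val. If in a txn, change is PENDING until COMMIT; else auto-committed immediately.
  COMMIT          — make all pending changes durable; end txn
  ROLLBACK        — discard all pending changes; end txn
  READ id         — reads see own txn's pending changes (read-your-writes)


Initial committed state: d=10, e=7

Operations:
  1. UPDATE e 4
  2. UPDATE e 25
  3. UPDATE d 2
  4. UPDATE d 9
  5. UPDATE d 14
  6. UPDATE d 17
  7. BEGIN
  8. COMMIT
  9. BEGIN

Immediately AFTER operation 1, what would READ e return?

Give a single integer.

Answer: 4

Derivation:
Initial committed: {d=10, e=7}
Op 1: UPDATE e=4 (auto-commit; committed e=4)
After op 1: visible(e) = 4 (pending={}, committed={d=10, e=4})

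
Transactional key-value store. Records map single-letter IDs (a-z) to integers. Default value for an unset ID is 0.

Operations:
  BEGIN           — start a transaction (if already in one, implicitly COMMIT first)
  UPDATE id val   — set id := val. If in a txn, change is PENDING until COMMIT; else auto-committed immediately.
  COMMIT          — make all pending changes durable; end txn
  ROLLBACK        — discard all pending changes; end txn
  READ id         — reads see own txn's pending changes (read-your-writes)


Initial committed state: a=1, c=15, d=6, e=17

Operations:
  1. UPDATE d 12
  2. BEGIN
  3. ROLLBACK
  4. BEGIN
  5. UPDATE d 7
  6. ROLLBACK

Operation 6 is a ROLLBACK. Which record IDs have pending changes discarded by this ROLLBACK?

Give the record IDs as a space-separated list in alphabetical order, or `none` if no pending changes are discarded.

Answer: d

Derivation:
Initial committed: {a=1, c=15, d=6, e=17}
Op 1: UPDATE d=12 (auto-commit; committed d=12)
Op 2: BEGIN: in_txn=True, pending={}
Op 3: ROLLBACK: discarded pending []; in_txn=False
Op 4: BEGIN: in_txn=True, pending={}
Op 5: UPDATE d=7 (pending; pending now {d=7})
Op 6: ROLLBACK: discarded pending ['d']; in_txn=False
ROLLBACK at op 6 discards: ['d']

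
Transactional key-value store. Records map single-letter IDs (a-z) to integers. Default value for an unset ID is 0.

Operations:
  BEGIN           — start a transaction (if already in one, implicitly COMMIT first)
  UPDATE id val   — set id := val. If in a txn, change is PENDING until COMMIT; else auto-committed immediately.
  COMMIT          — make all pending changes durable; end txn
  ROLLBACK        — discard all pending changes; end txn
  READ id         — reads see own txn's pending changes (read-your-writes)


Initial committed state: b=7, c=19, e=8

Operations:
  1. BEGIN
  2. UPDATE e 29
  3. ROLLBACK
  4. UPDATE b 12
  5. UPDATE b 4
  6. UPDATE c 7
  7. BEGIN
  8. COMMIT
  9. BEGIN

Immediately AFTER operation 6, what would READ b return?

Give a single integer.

Answer: 4

Derivation:
Initial committed: {b=7, c=19, e=8}
Op 1: BEGIN: in_txn=True, pending={}
Op 2: UPDATE e=29 (pending; pending now {e=29})
Op 3: ROLLBACK: discarded pending ['e']; in_txn=False
Op 4: UPDATE b=12 (auto-commit; committed b=12)
Op 5: UPDATE b=4 (auto-commit; committed b=4)
Op 6: UPDATE c=7 (auto-commit; committed c=7)
After op 6: visible(b) = 4 (pending={}, committed={b=4, c=7, e=8})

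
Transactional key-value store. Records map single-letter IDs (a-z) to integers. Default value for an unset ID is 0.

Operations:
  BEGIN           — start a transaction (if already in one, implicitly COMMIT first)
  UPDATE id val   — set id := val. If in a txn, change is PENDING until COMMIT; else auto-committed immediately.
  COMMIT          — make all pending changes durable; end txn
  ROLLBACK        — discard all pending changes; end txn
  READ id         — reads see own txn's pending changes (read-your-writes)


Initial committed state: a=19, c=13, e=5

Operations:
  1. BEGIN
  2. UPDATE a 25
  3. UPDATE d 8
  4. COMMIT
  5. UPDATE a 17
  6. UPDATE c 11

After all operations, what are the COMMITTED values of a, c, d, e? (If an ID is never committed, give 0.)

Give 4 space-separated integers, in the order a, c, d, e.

Answer: 17 11 8 5

Derivation:
Initial committed: {a=19, c=13, e=5}
Op 1: BEGIN: in_txn=True, pending={}
Op 2: UPDATE a=25 (pending; pending now {a=25})
Op 3: UPDATE d=8 (pending; pending now {a=25, d=8})
Op 4: COMMIT: merged ['a', 'd'] into committed; committed now {a=25, c=13, d=8, e=5}
Op 5: UPDATE a=17 (auto-commit; committed a=17)
Op 6: UPDATE c=11 (auto-commit; committed c=11)
Final committed: {a=17, c=11, d=8, e=5}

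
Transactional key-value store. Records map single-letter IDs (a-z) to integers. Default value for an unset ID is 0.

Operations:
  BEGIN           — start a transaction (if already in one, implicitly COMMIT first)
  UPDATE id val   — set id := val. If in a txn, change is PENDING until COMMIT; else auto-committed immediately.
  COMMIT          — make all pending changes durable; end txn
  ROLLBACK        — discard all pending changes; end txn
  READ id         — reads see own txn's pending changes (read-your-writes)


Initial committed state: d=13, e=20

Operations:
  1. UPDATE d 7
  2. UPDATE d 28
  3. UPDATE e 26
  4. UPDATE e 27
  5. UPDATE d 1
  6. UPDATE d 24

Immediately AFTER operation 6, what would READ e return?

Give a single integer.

Answer: 27

Derivation:
Initial committed: {d=13, e=20}
Op 1: UPDATE d=7 (auto-commit; committed d=7)
Op 2: UPDATE d=28 (auto-commit; committed d=28)
Op 3: UPDATE e=26 (auto-commit; committed e=26)
Op 4: UPDATE e=27 (auto-commit; committed e=27)
Op 5: UPDATE d=1 (auto-commit; committed d=1)
Op 6: UPDATE d=24 (auto-commit; committed d=24)
After op 6: visible(e) = 27 (pending={}, committed={d=24, e=27})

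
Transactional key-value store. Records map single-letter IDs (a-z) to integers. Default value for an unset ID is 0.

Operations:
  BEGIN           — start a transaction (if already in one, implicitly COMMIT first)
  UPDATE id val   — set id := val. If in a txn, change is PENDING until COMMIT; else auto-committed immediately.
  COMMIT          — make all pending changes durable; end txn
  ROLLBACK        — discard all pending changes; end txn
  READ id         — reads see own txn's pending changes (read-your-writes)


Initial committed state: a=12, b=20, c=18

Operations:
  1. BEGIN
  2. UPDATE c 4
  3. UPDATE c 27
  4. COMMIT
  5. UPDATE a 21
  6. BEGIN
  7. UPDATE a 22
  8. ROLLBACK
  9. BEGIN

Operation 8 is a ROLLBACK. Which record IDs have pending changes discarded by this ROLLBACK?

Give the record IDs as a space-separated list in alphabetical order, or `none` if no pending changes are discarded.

Answer: a

Derivation:
Initial committed: {a=12, b=20, c=18}
Op 1: BEGIN: in_txn=True, pending={}
Op 2: UPDATE c=4 (pending; pending now {c=4})
Op 3: UPDATE c=27 (pending; pending now {c=27})
Op 4: COMMIT: merged ['c'] into committed; committed now {a=12, b=20, c=27}
Op 5: UPDATE a=21 (auto-commit; committed a=21)
Op 6: BEGIN: in_txn=True, pending={}
Op 7: UPDATE a=22 (pending; pending now {a=22})
Op 8: ROLLBACK: discarded pending ['a']; in_txn=False
Op 9: BEGIN: in_txn=True, pending={}
ROLLBACK at op 8 discards: ['a']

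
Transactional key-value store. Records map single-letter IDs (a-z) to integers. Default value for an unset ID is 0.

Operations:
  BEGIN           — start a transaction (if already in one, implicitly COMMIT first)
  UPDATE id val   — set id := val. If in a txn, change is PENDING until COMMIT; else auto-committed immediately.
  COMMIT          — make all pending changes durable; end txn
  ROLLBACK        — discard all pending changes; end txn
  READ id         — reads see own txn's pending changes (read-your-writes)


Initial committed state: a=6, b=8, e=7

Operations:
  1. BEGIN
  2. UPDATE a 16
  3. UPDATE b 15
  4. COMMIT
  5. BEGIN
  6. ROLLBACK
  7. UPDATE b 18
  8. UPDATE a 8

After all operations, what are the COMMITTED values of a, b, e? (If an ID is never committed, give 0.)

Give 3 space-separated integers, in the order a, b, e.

Initial committed: {a=6, b=8, e=7}
Op 1: BEGIN: in_txn=True, pending={}
Op 2: UPDATE a=16 (pending; pending now {a=16})
Op 3: UPDATE b=15 (pending; pending now {a=16, b=15})
Op 4: COMMIT: merged ['a', 'b'] into committed; committed now {a=16, b=15, e=7}
Op 5: BEGIN: in_txn=True, pending={}
Op 6: ROLLBACK: discarded pending []; in_txn=False
Op 7: UPDATE b=18 (auto-commit; committed b=18)
Op 8: UPDATE a=8 (auto-commit; committed a=8)
Final committed: {a=8, b=18, e=7}

Answer: 8 18 7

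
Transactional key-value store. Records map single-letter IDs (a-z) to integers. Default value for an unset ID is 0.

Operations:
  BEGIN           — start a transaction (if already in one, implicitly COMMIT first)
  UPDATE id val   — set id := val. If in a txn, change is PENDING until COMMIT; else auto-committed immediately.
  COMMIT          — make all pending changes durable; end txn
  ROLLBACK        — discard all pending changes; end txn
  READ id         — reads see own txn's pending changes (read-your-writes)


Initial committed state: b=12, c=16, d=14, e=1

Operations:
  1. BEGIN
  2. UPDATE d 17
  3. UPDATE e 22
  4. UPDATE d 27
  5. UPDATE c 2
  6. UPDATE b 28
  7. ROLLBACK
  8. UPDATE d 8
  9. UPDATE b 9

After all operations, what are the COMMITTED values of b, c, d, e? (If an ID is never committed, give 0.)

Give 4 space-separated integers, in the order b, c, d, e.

Initial committed: {b=12, c=16, d=14, e=1}
Op 1: BEGIN: in_txn=True, pending={}
Op 2: UPDATE d=17 (pending; pending now {d=17})
Op 3: UPDATE e=22 (pending; pending now {d=17, e=22})
Op 4: UPDATE d=27 (pending; pending now {d=27, e=22})
Op 5: UPDATE c=2 (pending; pending now {c=2, d=27, e=22})
Op 6: UPDATE b=28 (pending; pending now {b=28, c=2, d=27, e=22})
Op 7: ROLLBACK: discarded pending ['b', 'c', 'd', 'e']; in_txn=False
Op 8: UPDATE d=8 (auto-commit; committed d=8)
Op 9: UPDATE b=9 (auto-commit; committed b=9)
Final committed: {b=9, c=16, d=8, e=1}

Answer: 9 16 8 1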